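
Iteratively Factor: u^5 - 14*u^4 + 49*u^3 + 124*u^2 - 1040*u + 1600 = (u - 5)*(u^4 - 9*u^3 + 4*u^2 + 144*u - 320) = (u - 5)*(u + 4)*(u^3 - 13*u^2 + 56*u - 80) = (u - 5)*(u - 4)*(u + 4)*(u^2 - 9*u + 20) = (u - 5)*(u - 4)^2*(u + 4)*(u - 5)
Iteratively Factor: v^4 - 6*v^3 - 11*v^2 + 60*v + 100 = (v - 5)*(v^3 - v^2 - 16*v - 20) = (v - 5)^2*(v^2 + 4*v + 4) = (v - 5)^2*(v + 2)*(v + 2)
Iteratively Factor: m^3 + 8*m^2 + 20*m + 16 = (m + 2)*(m^2 + 6*m + 8) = (m + 2)*(m + 4)*(m + 2)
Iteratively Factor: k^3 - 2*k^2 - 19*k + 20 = (k - 5)*(k^2 + 3*k - 4) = (k - 5)*(k - 1)*(k + 4)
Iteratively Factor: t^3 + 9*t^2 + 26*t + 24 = (t + 4)*(t^2 + 5*t + 6) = (t + 3)*(t + 4)*(t + 2)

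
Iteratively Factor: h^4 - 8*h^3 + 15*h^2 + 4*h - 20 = (h - 5)*(h^3 - 3*h^2 + 4) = (h - 5)*(h - 2)*(h^2 - h - 2) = (h - 5)*(h - 2)*(h + 1)*(h - 2)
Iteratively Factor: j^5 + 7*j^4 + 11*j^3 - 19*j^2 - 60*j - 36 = (j + 3)*(j^4 + 4*j^3 - j^2 - 16*j - 12) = (j + 2)*(j + 3)*(j^3 + 2*j^2 - 5*j - 6) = (j + 2)*(j + 3)^2*(j^2 - j - 2) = (j + 1)*(j + 2)*(j + 3)^2*(j - 2)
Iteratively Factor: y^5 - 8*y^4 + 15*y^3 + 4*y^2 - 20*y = (y)*(y^4 - 8*y^3 + 15*y^2 + 4*y - 20) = y*(y - 5)*(y^3 - 3*y^2 + 4) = y*(y - 5)*(y - 2)*(y^2 - y - 2) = y*(y - 5)*(y - 2)*(y + 1)*(y - 2)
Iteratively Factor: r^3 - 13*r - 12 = (r - 4)*(r^2 + 4*r + 3) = (r - 4)*(r + 1)*(r + 3)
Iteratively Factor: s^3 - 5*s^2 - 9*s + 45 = (s - 3)*(s^2 - 2*s - 15) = (s - 5)*(s - 3)*(s + 3)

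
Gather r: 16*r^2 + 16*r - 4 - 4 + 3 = 16*r^2 + 16*r - 5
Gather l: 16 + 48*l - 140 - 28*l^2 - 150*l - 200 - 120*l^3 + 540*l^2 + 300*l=-120*l^3 + 512*l^2 + 198*l - 324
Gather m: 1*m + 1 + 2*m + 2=3*m + 3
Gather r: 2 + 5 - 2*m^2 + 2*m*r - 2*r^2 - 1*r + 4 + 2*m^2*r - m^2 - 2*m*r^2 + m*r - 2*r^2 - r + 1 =-3*m^2 + r^2*(-2*m - 4) + r*(2*m^2 + 3*m - 2) + 12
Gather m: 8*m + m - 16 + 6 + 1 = 9*m - 9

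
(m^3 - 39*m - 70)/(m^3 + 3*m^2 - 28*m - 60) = (m^2 - 2*m - 35)/(m^2 + m - 30)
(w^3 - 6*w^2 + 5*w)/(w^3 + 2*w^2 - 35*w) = (w - 1)/(w + 7)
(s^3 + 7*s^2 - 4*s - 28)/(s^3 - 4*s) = (s + 7)/s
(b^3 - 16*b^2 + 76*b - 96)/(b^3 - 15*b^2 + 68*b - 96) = (b^2 - 8*b + 12)/(b^2 - 7*b + 12)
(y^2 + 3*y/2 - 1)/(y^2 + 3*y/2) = (2*y^2 + 3*y - 2)/(y*(2*y + 3))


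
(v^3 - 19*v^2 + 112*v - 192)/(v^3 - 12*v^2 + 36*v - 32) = (v^2 - 11*v + 24)/(v^2 - 4*v + 4)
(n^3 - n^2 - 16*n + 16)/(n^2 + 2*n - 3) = (n^2 - 16)/(n + 3)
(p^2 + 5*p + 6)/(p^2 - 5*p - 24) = (p + 2)/(p - 8)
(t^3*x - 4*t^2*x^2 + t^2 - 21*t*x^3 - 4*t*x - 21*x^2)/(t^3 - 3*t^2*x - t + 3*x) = (t^3*x - 4*t^2*x^2 + t^2 - 21*t*x^3 - 4*t*x - 21*x^2)/(t^3 - 3*t^2*x - t + 3*x)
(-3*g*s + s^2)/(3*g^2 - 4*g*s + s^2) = s/(-g + s)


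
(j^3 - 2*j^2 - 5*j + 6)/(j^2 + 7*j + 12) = (j^3 - 2*j^2 - 5*j + 6)/(j^2 + 7*j + 12)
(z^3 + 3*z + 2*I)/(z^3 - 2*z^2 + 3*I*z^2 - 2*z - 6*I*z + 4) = (z^2 - I*z + 2)/(z^2 + 2*z*(-1 + I) - 4*I)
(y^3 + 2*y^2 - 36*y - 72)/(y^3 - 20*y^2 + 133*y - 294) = (y^2 + 8*y + 12)/(y^2 - 14*y + 49)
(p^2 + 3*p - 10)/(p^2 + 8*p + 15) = (p - 2)/(p + 3)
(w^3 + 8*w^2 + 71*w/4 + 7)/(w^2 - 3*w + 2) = (w^3 + 8*w^2 + 71*w/4 + 7)/(w^2 - 3*w + 2)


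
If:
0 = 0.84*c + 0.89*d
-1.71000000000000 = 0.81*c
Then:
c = -2.11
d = 1.99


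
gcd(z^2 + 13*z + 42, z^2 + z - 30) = z + 6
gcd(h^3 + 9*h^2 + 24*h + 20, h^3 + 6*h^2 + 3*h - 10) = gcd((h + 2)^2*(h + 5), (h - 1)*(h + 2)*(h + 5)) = h^2 + 7*h + 10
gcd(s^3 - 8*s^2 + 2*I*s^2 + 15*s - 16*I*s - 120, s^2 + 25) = s + 5*I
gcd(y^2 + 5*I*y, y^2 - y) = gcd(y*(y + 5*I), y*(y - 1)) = y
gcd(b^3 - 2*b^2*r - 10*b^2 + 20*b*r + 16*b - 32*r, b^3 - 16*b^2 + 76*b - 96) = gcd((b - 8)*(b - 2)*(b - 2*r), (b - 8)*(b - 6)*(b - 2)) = b^2 - 10*b + 16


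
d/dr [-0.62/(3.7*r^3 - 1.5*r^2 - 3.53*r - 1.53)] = (6.882*r^2 - 1.86*r - 2.1886)/(-3.7*r^3 + 1.5*r^2 + 3.53*r + 1.53)^2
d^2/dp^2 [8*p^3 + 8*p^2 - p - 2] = 48*p + 16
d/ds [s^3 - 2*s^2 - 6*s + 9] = 3*s^2 - 4*s - 6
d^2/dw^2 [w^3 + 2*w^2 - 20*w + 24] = 6*w + 4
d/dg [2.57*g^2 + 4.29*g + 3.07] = 5.14*g + 4.29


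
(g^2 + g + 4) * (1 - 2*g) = -2*g^3 - g^2 - 7*g + 4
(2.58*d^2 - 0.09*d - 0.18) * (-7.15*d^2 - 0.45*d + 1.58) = -18.447*d^4 - 0.5175*d^3 + 5.4039*d^2 - 0.0612*d - 0.2844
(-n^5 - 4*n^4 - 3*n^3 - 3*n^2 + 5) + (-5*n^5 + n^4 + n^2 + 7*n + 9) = -6*n^5 - 3*n^4 - 3*n^3 - 2*n^2 + 7*n + 14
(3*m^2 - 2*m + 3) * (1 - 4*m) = -12*m^3 + 11*m^2 - 14*m + 3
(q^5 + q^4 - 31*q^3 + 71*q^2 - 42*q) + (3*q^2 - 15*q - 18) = q^5 + q^4 - 31*q^3 + 74*q^2 - 57*q - 18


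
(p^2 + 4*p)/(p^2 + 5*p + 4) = p/(p + 1)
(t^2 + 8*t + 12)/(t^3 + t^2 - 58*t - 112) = (t + 6)/(t^2 - t - 56)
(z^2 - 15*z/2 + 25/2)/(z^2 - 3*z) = (2*z^2 - 15*z + 25)/(2*z*(z - 3))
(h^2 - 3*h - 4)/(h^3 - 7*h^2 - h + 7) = (h - 4)/(h^2 - 8*h + 7)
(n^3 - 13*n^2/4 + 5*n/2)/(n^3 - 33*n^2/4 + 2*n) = (4*n^2 - 13*n + 10)/(4*n^2 - 33*n + 8)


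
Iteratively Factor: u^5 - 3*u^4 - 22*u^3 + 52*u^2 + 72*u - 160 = (u - 2)*(u^4 - u^3 - 24*u^2 + 4*u + 80) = (u - 5)*(u - 2)*(u^3 + 4*u^2 - 4*u - 16) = (u - 5)*(u - 2)*(u + 2)*(u^2 + 2*u - 8) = (u - 5)*(u - 2)^2*(u + 2)*(u + 4)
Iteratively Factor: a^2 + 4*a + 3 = (a + 3)*(a + 1)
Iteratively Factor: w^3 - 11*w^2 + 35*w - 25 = (w - 1)*(w^2 - 10*w + 25) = (w - 5)*(w - 1)*(w - 5)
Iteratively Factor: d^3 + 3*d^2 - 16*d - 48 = (d + 4)*(d^2 - d - 12) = (d - 4)*(d + 4)*(d + 3)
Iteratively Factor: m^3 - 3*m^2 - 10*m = (m - 5)*(m^2 + 2*m) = (m - 5)*(m + 2)*(m)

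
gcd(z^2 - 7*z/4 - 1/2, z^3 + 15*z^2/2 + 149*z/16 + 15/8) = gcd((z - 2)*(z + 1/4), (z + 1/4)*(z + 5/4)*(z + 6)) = z + 1/4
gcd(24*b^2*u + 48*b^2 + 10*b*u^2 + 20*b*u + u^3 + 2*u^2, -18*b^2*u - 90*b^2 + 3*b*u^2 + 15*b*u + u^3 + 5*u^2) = 6*b + u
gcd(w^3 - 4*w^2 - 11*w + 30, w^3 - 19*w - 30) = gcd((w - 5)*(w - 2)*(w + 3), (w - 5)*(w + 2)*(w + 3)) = w^2 - 2*w - 15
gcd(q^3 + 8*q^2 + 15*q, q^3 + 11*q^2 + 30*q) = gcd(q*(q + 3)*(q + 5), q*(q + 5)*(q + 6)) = q^2 + 5*q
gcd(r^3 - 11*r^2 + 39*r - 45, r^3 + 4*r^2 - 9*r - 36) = r - 3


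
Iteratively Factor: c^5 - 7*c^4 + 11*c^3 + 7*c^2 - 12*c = (c)*(c^4 - 7*c^3 + 11*c^2 + 7*c - 12) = c*(c + 1)*(c^3 - 8*c^2 + 19*c - 12) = c*(c - 1)*(c + 1)*(c^2 - 7*c + 12) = c*(c - 3)*(c - 1)*(c + 1)*(c - 4)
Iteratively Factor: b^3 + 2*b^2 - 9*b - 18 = (b + 3)*(b^2 - b - 6) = (b + 2)*(b + 3)*(b - 3)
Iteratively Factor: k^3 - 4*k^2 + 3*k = (k - 1)*(k^2 - 3*k) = k*(k - 1)*(k - 3)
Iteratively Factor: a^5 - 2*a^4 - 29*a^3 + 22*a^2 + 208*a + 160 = (a + 1)*(a^4 - 3*a^3 - 26*a^2 + 48*a + 160) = (a + 1)*(a + 2)*(a^3 - 5*a^2 - 16*a + 80) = (a - 4)*(a + 1)*(a + 2)*(a^2 - a - 20) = (a - 5)*(a - 4)*(a + 1)*(a + 2)*(a + 4)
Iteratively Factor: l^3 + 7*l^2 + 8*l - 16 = (l - 1)*(l^2 + 8*l + 16) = (l - 1)*(l + 4)*(l + 4)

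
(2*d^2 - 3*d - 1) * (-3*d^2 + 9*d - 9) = -6*d^4 + 27*d^3 - 42*d^2 + 18*d + 9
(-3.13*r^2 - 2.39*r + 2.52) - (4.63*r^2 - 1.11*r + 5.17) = -7.76*r^2 - 1.28*r - 2.65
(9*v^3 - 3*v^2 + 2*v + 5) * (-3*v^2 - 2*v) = -27*v^5 - 9*v^4 - 19*v^2 - 10*v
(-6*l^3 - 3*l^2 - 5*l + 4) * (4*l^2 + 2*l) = -24*l^5 - 24*l^4 - 26*l^3 + 6*l^2 + 8*l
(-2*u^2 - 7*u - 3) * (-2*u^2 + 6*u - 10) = 4*u^4 + 2*u^3 - 16*u^2 + 52*u + 30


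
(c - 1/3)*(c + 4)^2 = c^3 + 23*c^2/3 + 40*c/3 - 16/3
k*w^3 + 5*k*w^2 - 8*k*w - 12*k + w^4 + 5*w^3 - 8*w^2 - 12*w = (k + w)*(w - 2)*(w + 1)*(w + 6)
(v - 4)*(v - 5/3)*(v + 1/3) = v^3 - 16*v^2/3 + 43*v/9 + 20/9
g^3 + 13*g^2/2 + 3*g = g*(g + 1/2)*(g + 6)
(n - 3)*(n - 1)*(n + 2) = n^3 - 2*n^2 - 5*n + 6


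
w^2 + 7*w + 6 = (w + 1)*(w + 6)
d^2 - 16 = (d - 4)*(d + 4)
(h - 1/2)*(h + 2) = h^2 + 3*h/2 - 1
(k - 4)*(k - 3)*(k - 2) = k^3 - 9*k^2 + 26*k - 24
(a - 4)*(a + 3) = a^2 - a - 12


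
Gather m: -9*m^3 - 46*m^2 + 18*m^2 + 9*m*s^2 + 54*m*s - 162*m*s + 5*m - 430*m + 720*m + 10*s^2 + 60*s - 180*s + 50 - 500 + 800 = -9*m^3 - 28*m^2 + m*(9*s^2 - 108*s + 295) + 10*s^2 - 120*s + 350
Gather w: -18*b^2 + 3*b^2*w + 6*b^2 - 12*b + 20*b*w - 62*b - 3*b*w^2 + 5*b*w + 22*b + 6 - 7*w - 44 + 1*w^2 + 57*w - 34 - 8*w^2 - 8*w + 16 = -12*b^2 - 52*b + w^2*(-3*b - 7) + w*(3*b^2 + 25*b + 42) - 56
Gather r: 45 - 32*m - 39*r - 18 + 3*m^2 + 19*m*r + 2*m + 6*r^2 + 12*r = 3*m^2 - 30*m + 6*r^2 + r*(19*m - 27) + 27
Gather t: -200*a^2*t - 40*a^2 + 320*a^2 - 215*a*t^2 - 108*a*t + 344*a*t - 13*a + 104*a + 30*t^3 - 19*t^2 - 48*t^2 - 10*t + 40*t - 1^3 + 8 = 280*a^2 + 91*a + 30*t^3 + t^2*(-215*a - 67) + t*(-200*a^2 + 236*a + 30) + 7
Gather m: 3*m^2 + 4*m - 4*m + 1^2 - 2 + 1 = 3*m^2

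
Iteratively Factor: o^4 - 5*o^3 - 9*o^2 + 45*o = (o + 3)*(o^3 - 8*o^2 + 15*o) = (o - 5)*(o + 3)*(o^2 - 3*o) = o*(o - 5)*(o + 3)*(o - 3)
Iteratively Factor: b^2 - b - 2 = (b + 1)*(b - 2)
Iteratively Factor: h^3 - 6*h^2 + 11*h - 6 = (h - 1)*(h^2 - 5*h + 6) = (h - 3)*(h - 1)*(h - 2)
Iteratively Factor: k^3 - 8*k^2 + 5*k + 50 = (k - 5)*(k^2 - 3*k - 10) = (k - 5)^2*(k + 2)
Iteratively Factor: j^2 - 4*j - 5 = (j - 5)*(j + 1)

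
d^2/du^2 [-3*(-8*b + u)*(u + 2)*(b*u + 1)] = 48*b^2 - 18*b*u - 12*b - 6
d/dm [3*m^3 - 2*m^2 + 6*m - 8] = 9*m^2 - 4*m + 6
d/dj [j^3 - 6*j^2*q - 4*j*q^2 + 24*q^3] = 3*j^2 - 12*j*q - 4*q^2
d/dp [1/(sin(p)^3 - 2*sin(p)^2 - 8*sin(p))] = (-3*cos(p) + 4/tan(p) + 8*cos(p)/sin(p)^2)/((sin(p) - 4)^2*(sin(p) + 2)^2)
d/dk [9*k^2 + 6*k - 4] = 18*k + 6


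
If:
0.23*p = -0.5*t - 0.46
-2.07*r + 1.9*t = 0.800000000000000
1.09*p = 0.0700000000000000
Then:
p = 0.06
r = -1.26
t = -0.95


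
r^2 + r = r*(r + 1)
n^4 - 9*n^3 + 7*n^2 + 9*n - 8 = (n - 8)*(n - 1)^2*(n + 1)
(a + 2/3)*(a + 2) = a^2 + 8*a/3 + 4/3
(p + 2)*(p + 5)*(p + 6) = p^3 + 13*p^2 + 52*p + 60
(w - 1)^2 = w^2 - 2*w + 1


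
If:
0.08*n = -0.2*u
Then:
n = -2.5*u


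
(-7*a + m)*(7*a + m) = -49*a^2 + m^2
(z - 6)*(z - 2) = z^2 - 8*z + 12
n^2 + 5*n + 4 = (n + 1)*(n + 4)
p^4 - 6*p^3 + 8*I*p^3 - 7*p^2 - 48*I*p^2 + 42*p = p*(p - 6)*(p + I)*(p + 7*I)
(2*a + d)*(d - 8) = 2*a*d - 16*a + d^2 - 8*d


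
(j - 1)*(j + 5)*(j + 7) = j^3 + 11*j^2 + 23*j - 35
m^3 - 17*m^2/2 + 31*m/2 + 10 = (m - 5)*(m - 4)*(m + 1/2)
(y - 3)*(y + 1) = y^2 - 2*y - 3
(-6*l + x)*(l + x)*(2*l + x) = -12*l^3 - 16*l^2*x - 3*l*x^2 + x^3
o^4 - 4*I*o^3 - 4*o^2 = o^2*(o - 2*I)^2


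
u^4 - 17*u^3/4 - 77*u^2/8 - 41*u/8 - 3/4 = (u - 6)*(u + 1/4)*(u + 1/2)*(u + 1)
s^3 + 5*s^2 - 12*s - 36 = (s - 3)*(s + 2)*(s + 6)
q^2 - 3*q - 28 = (q - 7)*(q + 4)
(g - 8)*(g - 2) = g^2 - 10*g + 16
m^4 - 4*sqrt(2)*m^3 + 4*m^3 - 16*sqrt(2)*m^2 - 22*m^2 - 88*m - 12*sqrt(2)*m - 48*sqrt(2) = (m + 4)*(m - 6*sqrt(2))*(m + sqrt(2))^2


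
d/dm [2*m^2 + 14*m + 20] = 4*m + 14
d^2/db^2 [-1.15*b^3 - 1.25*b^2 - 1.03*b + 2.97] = -6.9*b - 2.5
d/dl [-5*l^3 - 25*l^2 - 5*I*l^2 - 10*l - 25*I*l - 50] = -15*l^2 - 10*l*(5 + I) - 10 - 25*I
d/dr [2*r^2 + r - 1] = 4*r + 1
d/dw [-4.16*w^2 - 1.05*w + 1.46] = -8.32*w - 1.05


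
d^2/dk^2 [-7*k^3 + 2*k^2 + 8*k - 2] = 4 - 42*k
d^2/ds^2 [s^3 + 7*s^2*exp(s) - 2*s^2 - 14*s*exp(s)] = 7*s^2*exp(s) + 14*s*exp(s) + 6*s - 14*exp(s) - 4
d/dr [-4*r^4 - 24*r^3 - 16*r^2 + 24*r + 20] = -16*r^3 - 72*r^2 - 32*r + 24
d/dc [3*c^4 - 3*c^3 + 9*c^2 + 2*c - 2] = 12*c^3 - 9*c^2 + 18*c + 2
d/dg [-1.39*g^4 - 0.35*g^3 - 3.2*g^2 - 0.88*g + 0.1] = -5.56*g^3 - 1.05*g^2 - 6.4*g - 0.88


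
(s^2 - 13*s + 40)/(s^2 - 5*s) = (s - 8)/s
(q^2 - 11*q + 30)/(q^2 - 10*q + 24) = (q - 5)/(q - 4)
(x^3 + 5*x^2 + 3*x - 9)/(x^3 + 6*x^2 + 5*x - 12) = (x + 3)/(x + 4)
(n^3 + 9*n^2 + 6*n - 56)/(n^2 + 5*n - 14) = n + 4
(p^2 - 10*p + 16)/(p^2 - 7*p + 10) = (p - 8)/(p - 5)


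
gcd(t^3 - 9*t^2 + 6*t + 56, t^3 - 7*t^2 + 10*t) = 1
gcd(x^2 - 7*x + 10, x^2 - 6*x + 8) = x - 2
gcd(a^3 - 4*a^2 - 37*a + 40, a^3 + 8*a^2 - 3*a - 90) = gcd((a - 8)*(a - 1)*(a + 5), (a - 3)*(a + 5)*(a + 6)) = a + 5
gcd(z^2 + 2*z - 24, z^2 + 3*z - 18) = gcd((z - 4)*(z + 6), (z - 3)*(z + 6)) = z + 6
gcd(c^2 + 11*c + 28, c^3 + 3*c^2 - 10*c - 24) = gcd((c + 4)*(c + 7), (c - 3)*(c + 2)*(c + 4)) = c + 4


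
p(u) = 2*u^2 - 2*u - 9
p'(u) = 4*u - 2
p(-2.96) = 14.44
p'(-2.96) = -13.84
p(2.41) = -2.20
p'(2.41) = 7.64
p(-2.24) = 5.52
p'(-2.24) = -10.96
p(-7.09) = 105.72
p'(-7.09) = -30.36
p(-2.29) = 6.07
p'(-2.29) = -11.16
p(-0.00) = -9.00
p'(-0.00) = -2.00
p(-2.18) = 4.86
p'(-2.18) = -10.72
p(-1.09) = -4.44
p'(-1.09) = -6.36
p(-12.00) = 303.00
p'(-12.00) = -50.00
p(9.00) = 135.00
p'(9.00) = 34.00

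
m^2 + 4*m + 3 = (m + 1)*(m + 3)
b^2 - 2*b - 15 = (b - 5)*(b + 3)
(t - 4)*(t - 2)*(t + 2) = t^3 - 4*t^2 - 4*t + 16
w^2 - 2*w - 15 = (w - 5)*(w + 3)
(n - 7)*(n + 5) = n^2 - 2*n - 35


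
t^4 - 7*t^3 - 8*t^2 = t^2*(t - 8)*(t + 1)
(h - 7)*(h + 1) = h^2 - 6*h - 7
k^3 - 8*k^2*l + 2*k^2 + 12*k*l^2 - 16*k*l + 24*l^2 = (k + 2)*(k - 6*l)*(k - 2*l)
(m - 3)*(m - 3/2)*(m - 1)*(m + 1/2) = m^4 - 5*m^3 + 25*m^2/4 - 9/4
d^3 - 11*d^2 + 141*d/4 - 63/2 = (d - 6)*(d - 7/2)*(d - 3/2)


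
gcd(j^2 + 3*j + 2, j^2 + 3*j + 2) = j^2 + 3*j + 2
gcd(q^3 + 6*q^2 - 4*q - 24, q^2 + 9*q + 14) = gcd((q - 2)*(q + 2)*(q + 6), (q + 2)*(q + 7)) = q + 2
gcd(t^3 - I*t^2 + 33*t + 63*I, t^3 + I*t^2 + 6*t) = t + 3*I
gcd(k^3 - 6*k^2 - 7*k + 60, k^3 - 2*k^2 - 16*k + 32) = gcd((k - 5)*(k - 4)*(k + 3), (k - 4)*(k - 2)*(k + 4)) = k - 4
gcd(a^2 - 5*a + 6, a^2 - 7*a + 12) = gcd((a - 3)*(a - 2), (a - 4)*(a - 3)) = a - 3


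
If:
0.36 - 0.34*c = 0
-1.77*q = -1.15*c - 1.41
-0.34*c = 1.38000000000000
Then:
No Solution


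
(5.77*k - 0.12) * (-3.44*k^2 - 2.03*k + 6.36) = -19.8488*k^3 - 11.3003*k^2 + 36.9408*k - 0.7632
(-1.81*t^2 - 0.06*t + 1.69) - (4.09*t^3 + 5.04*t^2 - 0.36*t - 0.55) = -4.09*t^3 - 6.85*t^2 + 0.3*t + 2.24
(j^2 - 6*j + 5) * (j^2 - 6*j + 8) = j^4 - 12*j^3 + 49*j^2 - 78*j + 40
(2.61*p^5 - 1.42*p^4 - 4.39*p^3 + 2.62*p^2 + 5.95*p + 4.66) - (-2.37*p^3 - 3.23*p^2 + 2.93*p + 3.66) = 2.61*p^5 - 1.42*p^4 - 2.02*p^3 + 5.85*p^2 + 3.02*p + 1.0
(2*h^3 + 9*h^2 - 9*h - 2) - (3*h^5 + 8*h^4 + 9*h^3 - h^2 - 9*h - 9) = -3*h^5 - 8*h^4 - 7*h^3 + 10*h^2 + 7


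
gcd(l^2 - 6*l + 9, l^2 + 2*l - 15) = l - 3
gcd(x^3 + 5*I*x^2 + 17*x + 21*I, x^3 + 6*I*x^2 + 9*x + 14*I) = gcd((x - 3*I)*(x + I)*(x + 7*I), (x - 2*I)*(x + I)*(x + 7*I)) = x^2 + 8*I*x - 7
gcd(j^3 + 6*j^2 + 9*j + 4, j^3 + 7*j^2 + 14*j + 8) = j^2 + 5*j + 4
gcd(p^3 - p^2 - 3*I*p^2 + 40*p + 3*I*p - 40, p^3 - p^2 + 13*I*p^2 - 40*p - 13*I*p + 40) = p^2 + p*(-1 + 5*I) - 5*I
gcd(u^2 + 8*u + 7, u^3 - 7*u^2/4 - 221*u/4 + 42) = u + 7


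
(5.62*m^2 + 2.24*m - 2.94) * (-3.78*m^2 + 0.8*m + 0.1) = -21.2436*m^4 - 3.9712*m^3 + 13.4672*m^2 - 2.128*m - 0.294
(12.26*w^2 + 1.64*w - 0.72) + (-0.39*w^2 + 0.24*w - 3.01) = 11.87*w^2 + 1.88*w - 3.73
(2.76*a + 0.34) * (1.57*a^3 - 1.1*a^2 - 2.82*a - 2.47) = 4.3332*a^4 - 2.5022*a^3 - 8.1572*a^2 - 7.776*a - 0.8398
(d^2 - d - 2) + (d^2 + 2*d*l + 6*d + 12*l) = 2*d^2 + 2*d*l + 5*d + 12*l - 2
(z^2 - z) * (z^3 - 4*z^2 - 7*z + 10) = z^5 - 5*z^4 - 3*z^3 + 17*z^2 - 10*z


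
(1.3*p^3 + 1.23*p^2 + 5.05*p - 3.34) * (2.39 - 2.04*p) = -2.652*p^4 + 0.5978*p^3 - 7.3623*p^2 + 18.8831*p - 7.9826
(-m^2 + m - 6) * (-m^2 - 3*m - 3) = m^4 + 2*m^3 + 6*m^2 + 15*m + 18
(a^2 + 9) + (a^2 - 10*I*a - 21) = 2*a^2 - 10*I*a - 12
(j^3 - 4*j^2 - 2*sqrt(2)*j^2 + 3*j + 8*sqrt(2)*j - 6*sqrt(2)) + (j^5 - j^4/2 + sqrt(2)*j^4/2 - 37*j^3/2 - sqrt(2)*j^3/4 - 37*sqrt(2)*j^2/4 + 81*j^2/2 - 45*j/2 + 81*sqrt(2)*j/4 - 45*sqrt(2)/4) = j^5 - j^4/2 + sqrt(2)*j^4/2 - 35*j^3/2 - sqrt(2)*j^3/4 - 45*sqrt(2)*j^2/4 + 73*j^2/2 - 39*j/2 + 113*sqrt(2)*j/4 - 69*sqrt(2)/4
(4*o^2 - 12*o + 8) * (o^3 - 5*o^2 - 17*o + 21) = 4*o^5 - 32*o^4 + 248*o^2 - 388*o + 168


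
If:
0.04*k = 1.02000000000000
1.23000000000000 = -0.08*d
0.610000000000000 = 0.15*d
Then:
No Solution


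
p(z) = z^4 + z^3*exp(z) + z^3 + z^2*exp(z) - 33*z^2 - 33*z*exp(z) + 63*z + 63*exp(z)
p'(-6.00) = -296.64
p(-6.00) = -485.80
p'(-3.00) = 186.57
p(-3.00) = -424.83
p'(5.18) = 20922.85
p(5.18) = 10584.87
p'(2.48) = -105.11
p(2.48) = 36.97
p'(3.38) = 308.62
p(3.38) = 49.09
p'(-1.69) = 180.22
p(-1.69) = -175.84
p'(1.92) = -76.85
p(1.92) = 90.94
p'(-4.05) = 116.48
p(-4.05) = -591.27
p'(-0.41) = 119.03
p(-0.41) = 19.44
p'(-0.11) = 100.26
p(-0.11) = 52.37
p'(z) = z^3*exp(z) + 4*z^3 + 4*z^2*exp(z) + 3*z^2 - 31*z*exp(z) - 66*z + 30*exp(z) + 63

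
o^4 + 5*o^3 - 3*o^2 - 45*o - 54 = (o - 3)*(o + 2)*(o + 3)^2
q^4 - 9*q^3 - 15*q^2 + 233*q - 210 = (q - 7)*(q - 6)*(q - 1)*(q + 5)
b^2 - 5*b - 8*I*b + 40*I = (b - 5)*(b - 8*I)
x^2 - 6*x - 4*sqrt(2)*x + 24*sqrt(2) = (x - 6)*(x - 4*sqrt(2))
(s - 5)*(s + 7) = s^2 + 2*s - 35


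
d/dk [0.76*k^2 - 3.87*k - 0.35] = 1.52*k - 3.87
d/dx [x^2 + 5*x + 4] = 2*x + 5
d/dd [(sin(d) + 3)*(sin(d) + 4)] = (2*sin(d) + 7)*cos(d)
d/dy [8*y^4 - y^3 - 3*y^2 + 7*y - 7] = 32*y^3 - 3*y^2 - 6*y + 7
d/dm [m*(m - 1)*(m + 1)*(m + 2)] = 4*m^3 + 6*m^2 - 2*m - 2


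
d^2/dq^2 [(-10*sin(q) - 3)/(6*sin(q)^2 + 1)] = 2*(180*sin(q)^5 + 216*sin(q)^4 - 540*sin(q)^3 - 360*sin(q)^2 + 185*sin(q) + 18)/(6*sin(q)^2 + 1)^3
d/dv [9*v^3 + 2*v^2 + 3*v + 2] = 27*v^2 + 4*v + 3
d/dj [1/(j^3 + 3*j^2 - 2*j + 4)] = (-3*j^2 - 6*j + 2)/(j^3 + 3*j^2 - 2*j + 4)^2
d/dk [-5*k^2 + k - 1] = 1 - 10*k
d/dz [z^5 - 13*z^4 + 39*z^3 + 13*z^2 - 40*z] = 5*z^4 - 52*z^3 + 117*z^2 + 26*z - 40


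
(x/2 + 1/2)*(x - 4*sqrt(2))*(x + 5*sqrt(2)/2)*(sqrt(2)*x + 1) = sqrt(2)*x^4/2 - x^3 + sqrt(2)*x^3/2 - 43*sqrt(2)*x^2/4 - x^2 - 43*sqrt(2)*x/4 - 10*x - 10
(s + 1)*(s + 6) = s^2 + 7*s + 6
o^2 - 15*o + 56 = (o - 8)*(o - 7)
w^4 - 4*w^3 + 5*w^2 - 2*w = w*(w - 2)*(w - 1)^2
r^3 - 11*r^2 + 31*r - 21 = (r - 7)*(r - 3)*(r - 1)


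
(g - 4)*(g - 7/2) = g^2 - 15*g/2 + 14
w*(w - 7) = w^2 - 7*w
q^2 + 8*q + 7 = (q + 1)*(q + 7)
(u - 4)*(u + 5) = u^2 + u - 20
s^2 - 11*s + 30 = (s - 6)*(s - 5)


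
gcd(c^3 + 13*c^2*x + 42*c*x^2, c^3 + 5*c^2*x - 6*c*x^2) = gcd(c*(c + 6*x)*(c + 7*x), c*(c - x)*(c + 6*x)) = c^2 + 6*c*x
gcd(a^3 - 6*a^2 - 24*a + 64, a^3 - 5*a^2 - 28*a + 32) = a^2 - 4*a - 32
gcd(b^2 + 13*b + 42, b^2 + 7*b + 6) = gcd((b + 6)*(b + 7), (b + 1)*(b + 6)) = b + 6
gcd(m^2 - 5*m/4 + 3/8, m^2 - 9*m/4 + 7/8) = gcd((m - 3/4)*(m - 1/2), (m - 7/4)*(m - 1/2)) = m - 1/2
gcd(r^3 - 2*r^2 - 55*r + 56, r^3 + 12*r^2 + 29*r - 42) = r^2 + 6*r - 7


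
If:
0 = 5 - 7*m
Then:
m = 5/7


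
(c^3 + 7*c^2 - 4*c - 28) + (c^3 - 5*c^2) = 2*c^3 + 2*c^2 - 4*c - 28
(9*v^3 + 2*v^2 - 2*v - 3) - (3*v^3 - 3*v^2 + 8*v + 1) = 6*v^3 + 5*v^2 - 10*v - 4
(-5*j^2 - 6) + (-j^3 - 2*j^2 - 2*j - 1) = -j^3 - 7*j^2 - 2*j - 7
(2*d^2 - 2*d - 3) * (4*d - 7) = 8*d^3 - 22*d^2 + 2*d + 21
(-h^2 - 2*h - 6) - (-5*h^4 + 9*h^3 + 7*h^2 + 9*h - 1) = 5*h^4 - 9*h^3 - 8*h^2 - 11*h - 5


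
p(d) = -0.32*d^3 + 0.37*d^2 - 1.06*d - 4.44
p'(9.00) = -72.16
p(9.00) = -217.29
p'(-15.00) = -228.16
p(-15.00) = 1174.71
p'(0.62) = -0.97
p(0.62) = -5.03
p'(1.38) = -1.87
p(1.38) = -6.04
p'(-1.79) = -5.46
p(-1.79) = 0.48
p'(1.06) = -1.35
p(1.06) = -5.53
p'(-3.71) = -17.02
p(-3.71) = 20.93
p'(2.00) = -3.42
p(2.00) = -7.64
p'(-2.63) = -9.65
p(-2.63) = 6.73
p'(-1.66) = -4.93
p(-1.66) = -0.20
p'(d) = -0.96*d^2 + 0.74*d - 1.06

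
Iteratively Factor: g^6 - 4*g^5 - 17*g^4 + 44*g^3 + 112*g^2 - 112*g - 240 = (g + 2)*(g^5 - 6*g^4 - 5*g^3 + 54*g^2 + 4*g - 120) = (g + 2)^2*(g^4 - 8*g^3 + 11*g^2 + 32*g - 60) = (g - 5)*(g + 2)^2*(g^3 - 3*g^2 - 4*g + 12) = (g - 5)*(g + 2)^3*(g^2 - 5*g + 6) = (g - 5)*(g - 3)*(g + 2)^3*(g - 2)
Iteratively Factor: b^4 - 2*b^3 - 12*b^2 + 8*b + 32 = (b + 2)*(b^3 - 4*b^2 - 4*b + 16) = (b - 2)*(b + 2)*(b^2 - 2*b - 8) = (b - 2)*(b + 2)^2*(b - 4)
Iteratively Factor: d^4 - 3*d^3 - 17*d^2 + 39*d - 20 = (d - 1)*(d^3 - 2*d^2 - 19*d + 20) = (d - 1)^2*(d^2 - d - 20) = (d - 5)*(d - 1)^2*(d + 4)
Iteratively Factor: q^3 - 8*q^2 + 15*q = (q - 5)*(q^2 - 3*q) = (q - 5)*(q - 3)*(q)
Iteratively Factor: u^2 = (u)*(u)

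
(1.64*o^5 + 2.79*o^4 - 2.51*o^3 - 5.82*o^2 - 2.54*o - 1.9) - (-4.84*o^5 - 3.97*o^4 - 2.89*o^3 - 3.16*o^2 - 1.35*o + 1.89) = 6.48*o^5 + 6.76*o^4 + 0.38*o^3 - 2.66*o^2 - 1.19*o - 3.79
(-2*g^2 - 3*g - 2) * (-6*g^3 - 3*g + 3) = 12*g^5 + 18*g^4 + 18*g^3 + 3*g^2 - 3*g - 6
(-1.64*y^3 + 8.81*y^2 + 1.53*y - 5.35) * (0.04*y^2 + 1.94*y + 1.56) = -0.0656*y^5 - 2.8292*y^4 + 14.5942*y^3 + 16.4978*y^2 - 7.9922*y - 8.346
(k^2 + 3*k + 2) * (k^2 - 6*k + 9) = k^4 - 3*k^3 - 7*k^2 + 15*k + 18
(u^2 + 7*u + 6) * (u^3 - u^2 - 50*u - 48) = u^5 + 6*u^4 - 51*u^3 - 404*u^2 - 636*u - 288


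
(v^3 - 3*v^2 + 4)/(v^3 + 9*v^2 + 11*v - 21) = (v^3 - 3*v^2 + 4)/(v^3 + 9*v^2 + 11*v - 21)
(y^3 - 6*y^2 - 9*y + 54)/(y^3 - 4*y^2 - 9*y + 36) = (y - 6)/(y - 4)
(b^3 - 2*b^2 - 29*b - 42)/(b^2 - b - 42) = (b^2 + 5*b + 6)/(b + 6)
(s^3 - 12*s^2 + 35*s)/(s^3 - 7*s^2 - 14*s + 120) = s*(s - 7)/(s^2 - 2*s - 24)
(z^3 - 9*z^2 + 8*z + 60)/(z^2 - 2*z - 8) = (z^2 - 11*z + 30)/(z - 4)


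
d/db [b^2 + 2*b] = 2*b + 2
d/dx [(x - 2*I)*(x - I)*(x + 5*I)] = 3*x^2 + 4*I*x + 13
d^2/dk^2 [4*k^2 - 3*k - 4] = 8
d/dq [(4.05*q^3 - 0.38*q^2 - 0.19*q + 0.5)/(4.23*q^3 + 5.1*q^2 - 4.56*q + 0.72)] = (22.2624*q^4 - 35.3286*q^3 + 5.1048*q^2 - 5.6472*q + 2.1432)/(17.8929*q^6 + 43.146*q^5 - 12.5676*q^4 - 40.4208*q^3 + 28.1376*q^2 - 6.5664*q + 0.5184)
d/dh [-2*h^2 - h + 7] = -4*h - 1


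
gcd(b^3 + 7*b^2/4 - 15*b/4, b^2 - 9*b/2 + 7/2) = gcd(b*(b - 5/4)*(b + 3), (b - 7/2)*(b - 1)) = 1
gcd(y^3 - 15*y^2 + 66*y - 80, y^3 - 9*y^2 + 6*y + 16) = y^2 - 10*y + 16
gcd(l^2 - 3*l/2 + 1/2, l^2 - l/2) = l - 1/2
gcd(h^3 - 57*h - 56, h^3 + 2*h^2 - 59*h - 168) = h^2 - h - 56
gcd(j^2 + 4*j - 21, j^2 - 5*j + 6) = j - 3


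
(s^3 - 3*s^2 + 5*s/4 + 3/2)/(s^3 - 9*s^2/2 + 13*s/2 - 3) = (s + 1/2)/(s - 1)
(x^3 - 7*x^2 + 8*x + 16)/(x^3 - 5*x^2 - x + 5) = (x^2 - 8*x + 16)/(x^2 - 6*x + 5)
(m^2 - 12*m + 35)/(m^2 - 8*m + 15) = (m - 7)/(m - 3)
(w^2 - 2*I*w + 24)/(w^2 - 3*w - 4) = (-w^2 + 2*I*w - 24)/(-w^2 + 3*w + 4)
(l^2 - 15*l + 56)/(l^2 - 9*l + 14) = (l - 8)/(l - 2)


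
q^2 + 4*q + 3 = (q + 1)*(q + 3)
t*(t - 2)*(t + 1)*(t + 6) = t^4 + 5*t^3 - 8*t^2 - 12*t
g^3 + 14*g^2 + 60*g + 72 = (g + 2)*(g + 6)^2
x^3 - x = x*(x - 1)*(x + 1)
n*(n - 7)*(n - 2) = n^3 - 9*n^2 + 14*n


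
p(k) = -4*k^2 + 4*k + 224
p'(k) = 4 - 8*k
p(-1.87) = 202.53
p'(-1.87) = 18.96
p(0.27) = 224.79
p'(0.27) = 1.84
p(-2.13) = 197.33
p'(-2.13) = 21.04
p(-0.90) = 217.16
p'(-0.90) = 11.20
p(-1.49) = 209.16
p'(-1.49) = 15.92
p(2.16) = 213.98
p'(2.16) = -13.28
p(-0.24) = 222.81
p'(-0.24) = 5.92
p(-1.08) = 215.01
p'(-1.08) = 12.64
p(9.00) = -64.00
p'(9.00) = -68.00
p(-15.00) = -736.00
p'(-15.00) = 124.00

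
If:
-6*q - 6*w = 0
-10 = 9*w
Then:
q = 10/9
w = -10/9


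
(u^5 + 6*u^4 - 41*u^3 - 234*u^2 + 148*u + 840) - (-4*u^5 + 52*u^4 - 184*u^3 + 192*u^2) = 5*u^5 - 46*u^4 + 143*u^3 - 426*u^2 + 148*u + 840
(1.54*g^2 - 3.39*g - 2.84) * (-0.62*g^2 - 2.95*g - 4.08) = -0.9548*g^4 - 2.4412*g^3 + 5.4781*g^2 + 22.2092*g + 11.5872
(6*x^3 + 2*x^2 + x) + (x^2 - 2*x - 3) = 6*x^3 + 3*x^2 - x - 3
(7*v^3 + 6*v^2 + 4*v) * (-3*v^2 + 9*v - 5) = -21*v^5 + 45*v^4 + 7*v^3 + 6*v^2 - 20*v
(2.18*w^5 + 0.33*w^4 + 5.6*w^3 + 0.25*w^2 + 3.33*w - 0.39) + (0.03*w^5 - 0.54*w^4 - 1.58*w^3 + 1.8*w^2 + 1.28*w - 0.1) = 2.21*w^5 - 0.21*w^4 + 4.02*w^3 + 2.05*w^2 + 4.61*w - 0.49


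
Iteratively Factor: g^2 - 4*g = (g - 4)*(g)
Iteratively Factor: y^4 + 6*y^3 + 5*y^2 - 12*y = (y + 3)*(y^3 + 3*y^2 - 4*y) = y*(y + 3)*(y^2 + 3*y - 4) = y*(y + 3)*(y + 4)*(y - 1)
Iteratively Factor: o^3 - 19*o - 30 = (o + 3)*(o^2 - 3*o - 10) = (o - 5)*(o + 3)*(o + 2)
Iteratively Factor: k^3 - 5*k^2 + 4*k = (k - 1)*(k^2 - 4*k) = (k - 4)*(k - 1)*(k)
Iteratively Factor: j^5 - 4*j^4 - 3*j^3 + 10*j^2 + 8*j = (j)*(j^4 - 4*j^3 - 3*j^2 + 10*j + 8) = j*(j - 2)*(j^3 - 2*j^2 - 7*j - 4) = j*(j - 4)*(j - 2)*(j^2 + 2*j + 1) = j*(j - 4)*(j - 2)*(j + 1)*(j + 1)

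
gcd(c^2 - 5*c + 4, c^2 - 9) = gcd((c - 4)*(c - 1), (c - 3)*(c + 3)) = 1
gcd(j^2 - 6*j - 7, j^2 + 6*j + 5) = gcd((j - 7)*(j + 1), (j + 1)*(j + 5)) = j + 1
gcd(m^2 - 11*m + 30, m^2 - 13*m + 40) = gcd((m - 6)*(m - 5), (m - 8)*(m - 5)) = m - 5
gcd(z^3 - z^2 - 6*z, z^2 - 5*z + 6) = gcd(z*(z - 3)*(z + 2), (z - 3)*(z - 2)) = z - 3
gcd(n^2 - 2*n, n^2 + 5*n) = n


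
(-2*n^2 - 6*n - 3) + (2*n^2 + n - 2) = -5*n - 5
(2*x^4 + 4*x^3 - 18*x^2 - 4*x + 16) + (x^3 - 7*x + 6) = 2*x^4 + 5*x^3 - 18*x^2 - 11*x + 22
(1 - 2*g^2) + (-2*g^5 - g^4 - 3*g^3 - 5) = -2*g^5 - g^4 - 3*g^3 - 2*g^2 - 4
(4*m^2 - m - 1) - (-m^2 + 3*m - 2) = 5*m^2 - 4*m + 1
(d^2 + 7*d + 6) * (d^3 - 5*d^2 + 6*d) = d^5 + 2*d^4 - 23*d^3 + 12*d^2 + 36*d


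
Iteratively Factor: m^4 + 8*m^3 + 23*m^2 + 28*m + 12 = (m + 2)*(m^3 + 6*m^2 + 11*m + 6) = (m + 2)^2*(m^2 + 4*m + 3) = (m + 1)*(m + 2)^2*(m + 3)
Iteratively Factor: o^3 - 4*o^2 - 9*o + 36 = (o + 3)*(o^2 - 7*o + 12) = (o - 3)*(o + 3)*(o - 4)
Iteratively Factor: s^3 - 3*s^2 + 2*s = (s - 2)*(s^2 - s) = (s - 2)*(s - 1)*(s)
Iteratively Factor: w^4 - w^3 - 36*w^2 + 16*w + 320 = (w + 4)*(w^3 - 5*w^2 - 16*w + 80) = (w - 5)*(w + 4)*(w^2 - 16) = (w - 5)*(w + 4)^2*(w - 4)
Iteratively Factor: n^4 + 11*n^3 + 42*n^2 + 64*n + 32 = (n + 1)*(n^3 + 10*n^2 + 32*n + 32) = (n + 1)*(n + 4)*(n^2 + 6*n + 8) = (n + 1)*(n + 2)*(n + 4)*(n + 4)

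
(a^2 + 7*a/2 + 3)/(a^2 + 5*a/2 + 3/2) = (a + 2)/(a + 1)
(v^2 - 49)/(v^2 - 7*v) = (v + 7)/v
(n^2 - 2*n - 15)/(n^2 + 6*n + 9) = (n - 5)/(n + 3)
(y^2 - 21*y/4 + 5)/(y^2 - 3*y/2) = (4*y^2 - 21*y + 20)/(2*y*(2*y - 3))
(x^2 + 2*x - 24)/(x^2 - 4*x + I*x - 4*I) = (x + 6)/(x + I)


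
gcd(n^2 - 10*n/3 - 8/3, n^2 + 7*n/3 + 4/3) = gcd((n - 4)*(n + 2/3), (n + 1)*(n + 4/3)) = 1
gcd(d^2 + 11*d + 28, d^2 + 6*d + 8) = d + 4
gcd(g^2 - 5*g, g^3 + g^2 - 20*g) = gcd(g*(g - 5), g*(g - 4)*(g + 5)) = g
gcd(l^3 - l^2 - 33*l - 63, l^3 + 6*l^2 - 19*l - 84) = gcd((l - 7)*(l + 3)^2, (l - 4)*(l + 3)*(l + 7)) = l + 3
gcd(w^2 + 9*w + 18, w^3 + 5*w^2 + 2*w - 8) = 1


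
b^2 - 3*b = b*(b - 3)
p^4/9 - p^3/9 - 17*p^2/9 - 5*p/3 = p*(p/3 + 1/3)*(p/3 + 1)*(p - 5)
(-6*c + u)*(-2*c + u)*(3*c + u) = 36*c^3 - 12*c^2*u - 5*c*u^2 + u^3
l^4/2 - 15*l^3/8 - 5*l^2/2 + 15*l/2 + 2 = (l/2 + 1)*(l - 4)*(l - 2)*(l + 1/4)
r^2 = r^2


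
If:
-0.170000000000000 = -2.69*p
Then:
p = 0.06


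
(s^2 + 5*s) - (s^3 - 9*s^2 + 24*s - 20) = -s^3 + 10*s^2 - 19*s + 20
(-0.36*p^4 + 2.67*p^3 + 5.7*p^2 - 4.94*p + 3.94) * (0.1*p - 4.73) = -0.036*p^5 + 1.9698*p^4 - 12.0591*p^3 - 27.455*p^2 + 23.7602*p - 18.6362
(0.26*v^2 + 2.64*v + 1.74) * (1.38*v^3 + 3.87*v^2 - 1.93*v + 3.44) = 0.3588*v^5 + 4.6494*v^4 + 12.1162*v^3 + 2.533*v^2 + 5.7234*v + 5.9856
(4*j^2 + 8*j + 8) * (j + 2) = 4*j^3 + 16*j^2 + 24*j + 16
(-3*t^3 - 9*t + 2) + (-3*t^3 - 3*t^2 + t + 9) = -6*t^3 - 3*t^2 - 8*t + 11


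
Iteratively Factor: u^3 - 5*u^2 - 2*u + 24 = (u - 3)*(u^2 - 2*u - 8) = (u - 4)*(u - 3)*(u + 2)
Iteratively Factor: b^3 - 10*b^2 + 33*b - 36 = (b - 3)*(b^2 - 7*b + 12) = (b - 3)^2*(b - 4)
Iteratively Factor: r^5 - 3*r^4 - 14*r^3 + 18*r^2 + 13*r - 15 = (r - 5)*(r^4 + 2*r^3 - 4*r^2 - 2*r + 3) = (r - 5)*(r - 1)*(r^3 + 3*r^2 - r - 3) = (r - 5)*(r - 1)*(r + 1)*(r^2 + 2*r - 3) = (r - 5)*(r - 1)^2*(r + 1)*(r + 3)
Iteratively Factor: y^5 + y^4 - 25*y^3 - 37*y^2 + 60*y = (y - 5)*(y^4 + 6*y^3 + 5*y^2 - 12*y) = (y - 5)*(y + 3)*(y^3 + 3*y^2 - 4*y) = (y - 5)*(y - 1)*(y + 3)*(y^2 + 4*y) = (y - 5)*(y - 1)*(y + 3)*(y + 4)*(y)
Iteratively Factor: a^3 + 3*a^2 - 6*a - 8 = (a + 1)*(a^2 + 2*a - 8) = (a + 1)*(a + 4)*(a - 2)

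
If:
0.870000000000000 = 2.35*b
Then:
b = 0.37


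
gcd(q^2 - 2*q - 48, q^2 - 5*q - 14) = 1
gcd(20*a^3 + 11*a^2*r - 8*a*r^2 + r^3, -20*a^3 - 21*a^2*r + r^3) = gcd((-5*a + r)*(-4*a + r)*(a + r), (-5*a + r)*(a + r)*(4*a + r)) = -5*a^2 - 4*a*r + r^2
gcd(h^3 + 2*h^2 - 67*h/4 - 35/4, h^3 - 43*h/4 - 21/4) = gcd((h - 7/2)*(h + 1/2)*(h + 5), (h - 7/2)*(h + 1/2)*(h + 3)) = h^2 - 3*h - 7/4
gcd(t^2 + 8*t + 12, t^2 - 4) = t + 2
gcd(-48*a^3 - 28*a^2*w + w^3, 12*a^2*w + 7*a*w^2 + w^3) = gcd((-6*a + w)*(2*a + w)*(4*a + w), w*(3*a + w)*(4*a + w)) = 4*a + w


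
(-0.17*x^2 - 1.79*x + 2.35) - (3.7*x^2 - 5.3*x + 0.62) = -3.87*x^2 + 3.51*x + 1.73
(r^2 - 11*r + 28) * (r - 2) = r^3 - 13*r^2 + 50*r - 56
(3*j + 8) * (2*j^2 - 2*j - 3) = 6*j^3 + 10*j^2 - 25*j - 24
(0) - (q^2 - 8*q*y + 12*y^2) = -q^2 + 8*q*y - 12*y^2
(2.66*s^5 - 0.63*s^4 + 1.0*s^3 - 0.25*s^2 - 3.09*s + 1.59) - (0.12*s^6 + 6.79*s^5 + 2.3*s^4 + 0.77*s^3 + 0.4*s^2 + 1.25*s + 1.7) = -0.12*s^6 - 4.13*s^5 - 2.93*s^4 + 0.23*s^3 - 0.65*s^2 - 4.34*s - 0.11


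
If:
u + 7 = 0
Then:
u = -7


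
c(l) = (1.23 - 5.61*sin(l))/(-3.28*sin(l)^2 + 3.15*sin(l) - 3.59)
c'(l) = (1.23 - 5.61*sin(l))*(6.56*sin(l)*cos(l) - 3.15*cos(l))/(-3.28*sin(l)^2 + 3.15*sin(l) - 3.59)^2 - 5.61*cos(l)/(-3.28*sin(l)^2 + 3.15*sin(l) - 3.59) = (-18.4008*sin(l)^2 + 8.0688*sin(l) + 16.2654)*cos(l)/(10.7584*sin(l)^4 - 20.664*sin(l)^3 + 33.4729*sin(l)^2 - 22.617*sin(l) + 12.8881)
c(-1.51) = -0.68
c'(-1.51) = -0.01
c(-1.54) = -0.68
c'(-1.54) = -0.00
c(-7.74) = -0.68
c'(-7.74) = -0.01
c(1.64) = 1.18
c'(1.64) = -0.03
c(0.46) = 0.44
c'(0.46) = 1.80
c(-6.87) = -0.68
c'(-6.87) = 0.13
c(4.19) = -0.69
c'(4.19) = 0.03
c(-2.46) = -0.69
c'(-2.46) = -0.06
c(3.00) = -0.14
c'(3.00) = -1.64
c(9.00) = 0.38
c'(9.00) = -1.85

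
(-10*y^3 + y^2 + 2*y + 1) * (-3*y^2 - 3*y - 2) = 30*y^5 + 27*y^4 + 11*y^3 - 11*y^2 - 7*y - 2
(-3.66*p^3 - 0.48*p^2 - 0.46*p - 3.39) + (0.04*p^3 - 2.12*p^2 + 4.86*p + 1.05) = -3.62*p^3 - 2.6*p^2 + 4.4*p - 2.34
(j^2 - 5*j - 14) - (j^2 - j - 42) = 28 - 4*j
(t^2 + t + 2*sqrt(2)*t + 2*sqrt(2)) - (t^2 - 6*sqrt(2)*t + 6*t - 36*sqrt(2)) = -5*t + 8*sqrt(2)*t + 38*sqrt(2)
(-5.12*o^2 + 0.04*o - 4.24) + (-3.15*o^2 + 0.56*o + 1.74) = -8.27*o^2 + 0.6*o - 2.5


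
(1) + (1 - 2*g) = 2 - 2*g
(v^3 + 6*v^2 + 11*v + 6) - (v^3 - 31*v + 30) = 6*v^2 + 42*v - 24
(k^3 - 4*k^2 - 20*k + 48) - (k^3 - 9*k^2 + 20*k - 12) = 5*k^2 - 40*k + 60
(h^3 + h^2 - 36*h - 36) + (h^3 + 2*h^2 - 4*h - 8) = 2*h^3 + 3*h^2 - 40*h - 44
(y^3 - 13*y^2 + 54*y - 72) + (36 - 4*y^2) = y^3 - 17*y^2 + 54*y - 36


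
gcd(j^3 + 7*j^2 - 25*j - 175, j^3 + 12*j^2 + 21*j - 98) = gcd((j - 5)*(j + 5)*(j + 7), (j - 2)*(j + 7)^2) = j + 7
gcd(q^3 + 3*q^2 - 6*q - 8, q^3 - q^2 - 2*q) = q^2 - q - 2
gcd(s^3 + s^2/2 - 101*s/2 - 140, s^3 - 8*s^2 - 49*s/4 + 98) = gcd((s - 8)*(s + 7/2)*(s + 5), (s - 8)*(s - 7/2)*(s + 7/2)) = s^2 - 9*s/2 - 28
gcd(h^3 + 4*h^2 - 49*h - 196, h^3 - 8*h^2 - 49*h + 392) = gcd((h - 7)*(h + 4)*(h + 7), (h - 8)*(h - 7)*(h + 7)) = h^2 - 49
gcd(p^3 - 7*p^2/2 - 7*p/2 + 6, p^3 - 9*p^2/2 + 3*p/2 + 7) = 1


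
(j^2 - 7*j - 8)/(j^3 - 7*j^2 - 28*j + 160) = (j + 1)/(j^2 + j - 20)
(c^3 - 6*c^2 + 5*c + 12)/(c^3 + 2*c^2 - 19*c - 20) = (c - 3)/(c + 5)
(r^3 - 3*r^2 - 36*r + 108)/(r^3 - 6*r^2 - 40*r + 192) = (r^2 - 9*r + 18)/(r^2 - 12*r + 32)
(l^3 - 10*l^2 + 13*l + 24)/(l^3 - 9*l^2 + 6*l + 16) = (l - 3)/(l - 2)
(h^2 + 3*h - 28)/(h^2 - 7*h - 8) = (-h^2 - 3*h + 28)/(-h^2 + 7*h + 8)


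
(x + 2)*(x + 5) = x^2 + 7*x + 10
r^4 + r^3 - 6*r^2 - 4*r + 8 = (r - 2)*(r - 1)*(r + 2)^2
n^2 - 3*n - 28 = (n - 7)*(n + 4)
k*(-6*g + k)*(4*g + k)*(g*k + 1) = -24*g^3*k^2 - 2*g^2*k^3 - 24*g^2*k + g*k^4 - 2*g*k^2 + k^3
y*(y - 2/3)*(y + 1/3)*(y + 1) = y^4 + 2*y^3/3 - 5*y^2/9 - 2*y/9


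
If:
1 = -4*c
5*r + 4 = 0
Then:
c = -1/4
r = -4/5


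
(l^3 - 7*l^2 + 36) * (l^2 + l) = l^5 - 6*l^4 - 7*l^3 + 36*l^2 + 36*l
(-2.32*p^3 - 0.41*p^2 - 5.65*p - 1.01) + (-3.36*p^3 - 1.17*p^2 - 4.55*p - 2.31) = -5.68*p^3 - 1.58*p^2 - 10.2*p - 3.32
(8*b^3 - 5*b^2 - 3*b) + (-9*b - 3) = 8*b^3 - 5*b^2 - 12*b - 3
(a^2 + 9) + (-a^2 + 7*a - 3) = 7*a + 6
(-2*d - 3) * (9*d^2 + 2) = -18*d^3 - 27*d^2 - 4*d - 6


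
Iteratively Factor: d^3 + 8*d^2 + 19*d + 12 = (d + 1)*(d^2 + 7*d + 12) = (d + 1)*(d + 3)*(d + 4)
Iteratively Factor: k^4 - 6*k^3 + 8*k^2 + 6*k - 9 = (k + 1)*(k^3 - 7*k^2 + 15*k - 9) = (k - 3)*(k + 1)*(k^2 - 4*k + 3) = (k - 3)^2*(k + 1)*(k - 1)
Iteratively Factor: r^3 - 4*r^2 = (r - 4)*(r^2) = r*(r - 4)*(r)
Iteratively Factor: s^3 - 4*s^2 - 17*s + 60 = (s - 3)*(s^2 - s - 20) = (s - 5)*(s - 3)*(s + 4)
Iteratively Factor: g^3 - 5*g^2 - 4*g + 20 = (g - 5)*(g^2 - 4) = (g - 5)*(g + 2)*(g - 2)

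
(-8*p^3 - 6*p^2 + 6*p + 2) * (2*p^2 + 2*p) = -16*p^5 - 28*p^4 + 16*p^2 + 4*p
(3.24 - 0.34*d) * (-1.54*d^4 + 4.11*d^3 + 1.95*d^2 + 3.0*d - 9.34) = 0.5236*d^5 - 6.387*d^4 + 12.6534*d^3 + 5.298*d^2 + 12.8956*d - 30.2616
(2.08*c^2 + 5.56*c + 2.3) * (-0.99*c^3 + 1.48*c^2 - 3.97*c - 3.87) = -2.0592*c^5 - 2.426*c^4 - 2.3058*c^3 - 26.7188*c^2 - 30.6482*c - 8.901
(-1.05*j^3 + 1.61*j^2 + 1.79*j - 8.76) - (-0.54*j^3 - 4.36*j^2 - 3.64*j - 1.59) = -0.51*j^3 + 5.97*j^2 + 5.43*j - 7.17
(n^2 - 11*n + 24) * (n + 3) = n^3 - 8*n^2 - 9*n + 72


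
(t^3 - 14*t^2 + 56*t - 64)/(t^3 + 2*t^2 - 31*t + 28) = (t^2 - 10*t + 16)/(t^2 + 6*t - 7)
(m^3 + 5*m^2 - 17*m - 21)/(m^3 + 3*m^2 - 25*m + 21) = (m + 1)/(m - 1)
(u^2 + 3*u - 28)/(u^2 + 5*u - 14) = (u - 4)/(u - 2)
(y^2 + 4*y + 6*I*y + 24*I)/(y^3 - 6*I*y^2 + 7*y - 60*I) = (y^2 + y*(4 + 6*I) + 24*I)/(y^3 - 6*I*y^2 + 7*y - 60*I)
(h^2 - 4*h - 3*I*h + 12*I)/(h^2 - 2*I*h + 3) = (h - 4)/(h + I)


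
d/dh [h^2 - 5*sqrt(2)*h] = 2*h - 5*sqrt(2)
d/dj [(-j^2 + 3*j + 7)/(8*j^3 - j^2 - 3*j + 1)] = 2*(4*j^4 - 24*j^3 - 81*j^2 + 6*j + 12)/(64*j^6 - 16*j^5 - 47*j^4 + 22*j^3 + 7*j^2 - 6*j + 1)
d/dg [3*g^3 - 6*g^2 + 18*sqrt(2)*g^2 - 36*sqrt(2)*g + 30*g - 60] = 9*g^2 - 12*g + 36*sqrt(2)*g - 36*sqrt(2) + 30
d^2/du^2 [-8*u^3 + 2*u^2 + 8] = 4 - 48*u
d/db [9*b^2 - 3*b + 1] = 18*b - 3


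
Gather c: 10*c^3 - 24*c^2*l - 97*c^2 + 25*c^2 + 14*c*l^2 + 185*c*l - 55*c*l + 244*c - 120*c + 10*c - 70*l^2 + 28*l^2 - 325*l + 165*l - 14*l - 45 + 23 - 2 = 10*c^3 + c^2*(-24*l - 72) + c*(14*l^2 + 130*l + 134) - 42*l^2 - 174*l - 24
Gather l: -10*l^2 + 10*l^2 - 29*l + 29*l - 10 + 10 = 0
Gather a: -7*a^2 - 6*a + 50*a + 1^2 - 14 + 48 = -7*a^2 + 44*a + 35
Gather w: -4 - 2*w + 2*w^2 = 2*w^2 - 2*w - 4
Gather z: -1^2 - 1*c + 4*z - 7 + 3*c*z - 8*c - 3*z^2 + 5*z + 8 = -9*c - 3*z^2 + z*(3*c + 9)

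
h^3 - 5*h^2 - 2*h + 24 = (h - 4)*(h - 3)*(h + 2)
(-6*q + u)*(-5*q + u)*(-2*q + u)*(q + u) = -60*q^4 - 8*q^3*u + 39*q^2*u^2 - 12*q*u^3 + u^4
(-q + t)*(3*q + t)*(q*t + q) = -3*q^3*t - 3*q^3 + 2*q^2*t^2 + 2*q^2*t + q*t^3 + q*t^2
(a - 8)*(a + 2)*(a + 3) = a^3 - 3*a^2 - 34*a - 48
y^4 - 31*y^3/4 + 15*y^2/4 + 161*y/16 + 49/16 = (y - 7)*(y - 7/4)*(y + 1/2)^2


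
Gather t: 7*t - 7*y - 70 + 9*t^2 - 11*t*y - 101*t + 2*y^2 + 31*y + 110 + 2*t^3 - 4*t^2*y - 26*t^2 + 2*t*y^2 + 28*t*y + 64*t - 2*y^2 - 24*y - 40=2*t^3 + t^2*(-4*y - 17) + t*(2*y^2 + 17*y - 30)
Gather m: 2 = 2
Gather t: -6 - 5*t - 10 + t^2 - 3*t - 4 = t^2 - 8*t - 20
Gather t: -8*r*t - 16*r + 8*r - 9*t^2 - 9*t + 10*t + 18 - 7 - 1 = -8*r - 9*t^2 + t*(1 - 8*r) + 10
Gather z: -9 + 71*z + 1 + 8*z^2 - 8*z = 8*z^2 + 63*z - 8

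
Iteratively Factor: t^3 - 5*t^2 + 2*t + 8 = (t + 1)*(t^2 - 6*t + 8) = (t - 2)*(t + 1)*(t - 4)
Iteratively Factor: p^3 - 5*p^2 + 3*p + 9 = (p + 1)*(p^2 - 6*p + 9) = (p - 3)*(p + 1)*(p - 3)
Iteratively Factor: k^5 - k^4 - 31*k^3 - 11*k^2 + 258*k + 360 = (k + 2)*(k^4 - 3*k^3 - 25*k^2 + 39*k + 180) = (k + 2)*(k + 3)*(k^3 - 6*k^2 - 7*k + 60) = (k - 5)*(k + 2)*(k + 3)*(k^2 - k - 12) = (k - 5)*(k - 4)*(k + 2)*(k + 3)*(k + 3)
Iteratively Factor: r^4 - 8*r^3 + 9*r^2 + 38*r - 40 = (r - 5)*(r^3 - 3*r^2 - 6*r + 8) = (r - 5)*(r - 1)*(r^2 - 2*r - 8) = (r - 5)*(r - 1)*(r + 2)*(r - 4)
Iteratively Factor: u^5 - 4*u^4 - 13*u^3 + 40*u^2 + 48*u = (u - 4)*(u^4 - 13*u^2 - 12*u) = u*(u - 4)*(u^3 - 13*u - 12) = u*(u - 4)^2*(u^2 + 4*u + 3) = u*(u - 4)^2*(u + 3)*(u + 1)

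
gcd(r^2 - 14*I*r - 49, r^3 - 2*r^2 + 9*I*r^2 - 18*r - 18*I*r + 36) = 1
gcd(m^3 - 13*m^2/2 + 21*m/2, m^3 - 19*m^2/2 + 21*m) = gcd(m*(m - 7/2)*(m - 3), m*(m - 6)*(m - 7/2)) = m^2 - 7*m/2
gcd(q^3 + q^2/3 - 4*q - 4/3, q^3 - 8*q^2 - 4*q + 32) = q^2 - 4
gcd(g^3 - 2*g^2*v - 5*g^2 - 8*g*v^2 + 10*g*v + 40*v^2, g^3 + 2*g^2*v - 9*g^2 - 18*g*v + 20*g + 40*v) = g^2 + 2*g*v - 5*g - 10*v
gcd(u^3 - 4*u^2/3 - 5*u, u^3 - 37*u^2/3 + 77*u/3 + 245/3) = u + 5/3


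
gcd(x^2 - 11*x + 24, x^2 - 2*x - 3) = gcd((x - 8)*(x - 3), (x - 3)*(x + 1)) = x - 3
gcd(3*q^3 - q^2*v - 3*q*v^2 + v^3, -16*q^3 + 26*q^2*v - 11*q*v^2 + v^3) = q - v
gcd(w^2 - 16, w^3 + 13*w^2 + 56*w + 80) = w + 4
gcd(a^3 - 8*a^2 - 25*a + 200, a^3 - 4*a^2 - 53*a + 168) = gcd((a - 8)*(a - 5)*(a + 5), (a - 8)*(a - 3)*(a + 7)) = a - 8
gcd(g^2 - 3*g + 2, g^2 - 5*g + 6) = g - 2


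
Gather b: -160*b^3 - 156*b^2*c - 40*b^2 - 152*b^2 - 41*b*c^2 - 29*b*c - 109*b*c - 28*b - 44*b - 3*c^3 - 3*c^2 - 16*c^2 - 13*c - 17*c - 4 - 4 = -160*b^3 + b^2*(-156*c - 192) + b*(-41*c^2 - 138*c - 72) - 3*c^3 - 19*c^2 - 30*c - 8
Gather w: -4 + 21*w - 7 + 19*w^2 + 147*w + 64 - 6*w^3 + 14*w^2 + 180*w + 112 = -6*w^3 + 33*w^2 + 348*w + 165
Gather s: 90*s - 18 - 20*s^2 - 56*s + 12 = -20*s^2 + 34*s - 6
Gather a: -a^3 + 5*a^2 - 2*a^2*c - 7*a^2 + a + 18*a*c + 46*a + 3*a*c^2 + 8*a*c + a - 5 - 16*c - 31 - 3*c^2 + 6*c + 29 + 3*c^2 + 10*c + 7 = -a^3 + a^2*(-2*c - 2) + a*(3*c^2 + 26*c + 48)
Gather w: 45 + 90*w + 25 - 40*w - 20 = 50*w + 50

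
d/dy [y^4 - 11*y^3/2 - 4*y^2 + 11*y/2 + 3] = 4*y^3 - 33*y^2/2 - 8*y + 11/2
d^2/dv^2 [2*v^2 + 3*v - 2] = 4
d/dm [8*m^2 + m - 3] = 16*m + 1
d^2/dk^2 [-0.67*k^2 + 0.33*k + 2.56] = -1.34000000000000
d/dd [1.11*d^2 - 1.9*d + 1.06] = 2.22*d - 1.9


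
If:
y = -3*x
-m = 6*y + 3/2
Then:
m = -6*y - 3/2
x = -y/3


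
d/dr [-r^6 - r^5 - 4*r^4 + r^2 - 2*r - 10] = -6*r^5 - 5*r^4 - 16*r^3 + 2*r - 2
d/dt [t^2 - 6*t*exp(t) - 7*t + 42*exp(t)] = -6*t*exp(t) + 2*t + 36*exp(t) - 7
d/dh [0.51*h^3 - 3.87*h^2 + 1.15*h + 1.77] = 1.53*h^2 - 7.74*h + 1.15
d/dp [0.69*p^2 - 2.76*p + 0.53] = 1.38*p - 2.76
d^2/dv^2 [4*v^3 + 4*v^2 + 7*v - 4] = 24*v + 8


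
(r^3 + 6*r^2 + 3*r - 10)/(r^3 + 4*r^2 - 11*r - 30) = (r - 1)/(r - 3)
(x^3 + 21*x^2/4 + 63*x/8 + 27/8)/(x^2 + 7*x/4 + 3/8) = (4*x^2 + 15*x + 9)/(4*x + 1)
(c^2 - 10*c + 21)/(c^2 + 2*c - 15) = (c - 7)/(c + 5)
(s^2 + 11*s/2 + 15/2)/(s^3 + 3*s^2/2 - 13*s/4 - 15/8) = 4*(s + 3)/(4*s^2 - 4*s - 3)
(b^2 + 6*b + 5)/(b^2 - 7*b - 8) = (b + 5)/(b - 8)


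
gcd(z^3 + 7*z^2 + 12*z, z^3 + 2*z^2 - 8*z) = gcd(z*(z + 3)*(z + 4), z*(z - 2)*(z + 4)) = z^2 + 4*z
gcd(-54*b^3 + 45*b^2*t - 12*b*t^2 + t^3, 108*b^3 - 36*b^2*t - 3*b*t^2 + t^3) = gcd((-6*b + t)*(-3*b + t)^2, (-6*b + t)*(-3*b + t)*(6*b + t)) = 18*b^2 - 9*b*t + t^2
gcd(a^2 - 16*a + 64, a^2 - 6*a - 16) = a - 8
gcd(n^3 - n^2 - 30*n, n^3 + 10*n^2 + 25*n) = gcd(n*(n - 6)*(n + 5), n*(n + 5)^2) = n^2 + 5*n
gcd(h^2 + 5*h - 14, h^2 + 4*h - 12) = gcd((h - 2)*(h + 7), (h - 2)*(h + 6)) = h - 2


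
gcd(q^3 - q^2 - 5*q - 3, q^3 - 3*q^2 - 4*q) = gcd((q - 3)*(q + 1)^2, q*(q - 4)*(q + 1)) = q + 1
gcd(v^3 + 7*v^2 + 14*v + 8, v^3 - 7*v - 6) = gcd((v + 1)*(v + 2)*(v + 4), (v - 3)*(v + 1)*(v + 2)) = v^2 + 3*v + 2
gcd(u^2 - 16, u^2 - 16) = u^2 - 16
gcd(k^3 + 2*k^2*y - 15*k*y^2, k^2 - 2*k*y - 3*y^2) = -k + 3*y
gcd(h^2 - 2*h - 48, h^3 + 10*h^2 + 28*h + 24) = h + 6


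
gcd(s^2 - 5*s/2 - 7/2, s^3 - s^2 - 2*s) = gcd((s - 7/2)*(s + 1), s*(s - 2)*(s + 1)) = s + 1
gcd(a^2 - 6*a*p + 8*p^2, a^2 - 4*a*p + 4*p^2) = -a + 2*p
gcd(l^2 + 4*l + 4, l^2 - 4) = l + 2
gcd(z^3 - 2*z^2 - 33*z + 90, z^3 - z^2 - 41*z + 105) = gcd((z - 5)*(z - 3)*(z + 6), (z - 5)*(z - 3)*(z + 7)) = z^2 - 8*z + 15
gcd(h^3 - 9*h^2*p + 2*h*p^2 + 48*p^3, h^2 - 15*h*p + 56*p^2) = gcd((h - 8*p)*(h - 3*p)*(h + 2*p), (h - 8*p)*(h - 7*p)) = -h + 8*p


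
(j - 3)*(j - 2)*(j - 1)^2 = j^4 - 7*j^3 + 17*j^2 - 17*j + 6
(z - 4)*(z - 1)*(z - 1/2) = z^3 - 11*z^2/2 + 13*z/2 - 2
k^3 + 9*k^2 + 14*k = k*(k + 2)*(k + 7)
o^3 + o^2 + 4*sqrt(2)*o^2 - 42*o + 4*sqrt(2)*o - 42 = (o + 1)*(o - 3*sqrt(2))*(o + 7*sqrt(2))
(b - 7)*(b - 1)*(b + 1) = b^3 - 7*b^2 - b + 7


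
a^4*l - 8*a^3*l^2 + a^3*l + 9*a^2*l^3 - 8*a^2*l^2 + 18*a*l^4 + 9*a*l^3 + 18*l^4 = (a - 6*l)*(a - 3*l)*(a + l)*(a*l + l)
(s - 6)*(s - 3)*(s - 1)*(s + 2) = s^4 - 8*s^3 + 7*s^2 + 36*s - 36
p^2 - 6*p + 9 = (p - 3)^2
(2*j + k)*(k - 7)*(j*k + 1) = 2*j^2*k^2 - 14*j^2*k + j*k^3 - 7*j*k^2 + 2*j*k - 14*j + k^2 - 7*k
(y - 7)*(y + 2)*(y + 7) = y^3 + 2*y^2 - 49*y - 98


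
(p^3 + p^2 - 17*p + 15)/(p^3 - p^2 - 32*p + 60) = (p^3 + p^2 - 17*p + 15)/(p^3 - p^2 - 32*p + 60)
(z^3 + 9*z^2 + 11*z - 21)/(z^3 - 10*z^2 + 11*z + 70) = (z^3 + 9*z^2 + 11*z - 21)/(z^3 - 10*z^2 + 11*z + 70)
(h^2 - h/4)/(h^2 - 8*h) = (h - 1/4)/(h - 8)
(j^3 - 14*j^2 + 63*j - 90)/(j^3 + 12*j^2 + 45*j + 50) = (j^3 - 14*j^2 + 63*j - 90)/(j^3 + 12*j^2 + 45*j + 50)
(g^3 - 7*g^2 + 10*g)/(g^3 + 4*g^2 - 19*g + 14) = g*(g - 5)/(g^2 + 6*g - 7)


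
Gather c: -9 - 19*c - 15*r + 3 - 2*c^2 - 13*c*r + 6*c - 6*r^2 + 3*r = -2*c^2 + c*(-13*r - 13) - 6*r^2 - 12*r - 6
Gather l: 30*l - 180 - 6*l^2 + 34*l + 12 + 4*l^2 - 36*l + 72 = -2*l^2 + 28*l - 96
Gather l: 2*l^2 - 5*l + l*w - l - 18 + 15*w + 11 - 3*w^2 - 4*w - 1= 2*l^2 + l*(w - 6) - 3*w^2 + 11*w - 8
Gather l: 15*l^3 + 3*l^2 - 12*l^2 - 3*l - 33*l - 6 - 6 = 15*l^3 - 9*l^2 - 36*l - 12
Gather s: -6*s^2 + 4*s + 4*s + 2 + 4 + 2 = -6*s^2 + 8*s + 8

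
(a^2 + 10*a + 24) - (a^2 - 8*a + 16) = 18*a + 8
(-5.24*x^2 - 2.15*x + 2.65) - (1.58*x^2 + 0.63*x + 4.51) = -6.82*x^2 - 2.78*x - 1.86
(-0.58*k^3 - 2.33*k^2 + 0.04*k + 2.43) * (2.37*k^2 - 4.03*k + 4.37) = -1.3746*k^5 - 3.1847*k^4 + 6.9501*k^3 - 4.5842*k^2 - 9.6181*k + 10.6191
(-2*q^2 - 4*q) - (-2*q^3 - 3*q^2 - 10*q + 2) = 2*q^3 + q^2 + 6*q - 2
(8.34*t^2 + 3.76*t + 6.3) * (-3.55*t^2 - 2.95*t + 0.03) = -29.607*t^4 - 37.951*t^3 - 33.2068*t^2 - 18.4722*t + 0.189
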